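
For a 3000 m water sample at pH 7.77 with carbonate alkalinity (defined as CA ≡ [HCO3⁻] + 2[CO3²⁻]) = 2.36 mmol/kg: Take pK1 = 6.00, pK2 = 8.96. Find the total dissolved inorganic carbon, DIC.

DIC = 2.26 mmol/kg

CA = [HCO3⁻] + 2[CO3²⁻] = (α₁ + 2α₂)·DIC
At pH 7.77: [H⁺]/K1 = 10^-1.77 = 0.016982, K2/[H⁺] = 10^-1.19 = 0.064565
α₁ = 1/(1 + 0.016982 + 0.064565) = 1/1.0815 = 0.9246; α₂ = α₁·K2/[H⁺] = 0.05970
α₁ + 2α₂ = 1.0440
DIC = CA / (α₁ + 2α₂) = 2.36 / 1.0440 = 2.26 mmol/kg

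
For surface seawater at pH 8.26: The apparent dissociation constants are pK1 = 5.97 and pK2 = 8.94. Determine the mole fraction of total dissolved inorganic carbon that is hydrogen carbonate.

α₁ = 1 / (1 + [H⁺]/K1 + K2/[H⁺]) = 1 / (1 + 10^-2.29 + 10^-0.68)
   = 1 / (1 + 0.0051286 + 0.20893) = 1/1.2141 = 0.8237

α₁ = 0.824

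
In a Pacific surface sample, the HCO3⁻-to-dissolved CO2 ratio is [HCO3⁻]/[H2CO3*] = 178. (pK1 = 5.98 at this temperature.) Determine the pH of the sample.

pH = 8.23

From K1 = [H⁺][HCO3⁻]/[H2CO3*]:  pH = pK1 + log₁₀([HCO3⁻]/[H2CO3*])
log₁₀(178) = +2.250
pH = 5.98 + (+2.250) = 8.23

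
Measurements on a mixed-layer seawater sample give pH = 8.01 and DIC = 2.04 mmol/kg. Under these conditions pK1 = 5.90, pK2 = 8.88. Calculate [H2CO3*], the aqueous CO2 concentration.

[CO2*] = 13.9 μmol/kg

α₀ = 1 / (1 + K1/[H⁺] + K1K2/[H⁺]²) = 1 / (1 + 10^+2.11 + 10^+1.24)
   = 1 / (1 + 128.82 + 17.378) = 1/147.20 = 0.006793
[CO2*] = α₀ × DIC = 0.006793 × 2.04 = 0.0139 mmol/kg = 13.9 μmol/kg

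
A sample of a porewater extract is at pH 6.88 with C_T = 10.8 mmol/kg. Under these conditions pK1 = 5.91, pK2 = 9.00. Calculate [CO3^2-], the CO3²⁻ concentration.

[CO3²⁻] = 0.0735 mmol/kg

α₂ = 1 / (1 + [H⁺]/K2 + [H⁺]²/(K1K2)) = 1 / (1 + 10^+2.12 + 10^+1.15)
   = 1 / (1 + 131.83 + 14.125) = 1/146.95 = 0.006805
[CO3²⁻] = α₂ × DIC = 0.006805 × 10.8 = 0.0735 mmol/kg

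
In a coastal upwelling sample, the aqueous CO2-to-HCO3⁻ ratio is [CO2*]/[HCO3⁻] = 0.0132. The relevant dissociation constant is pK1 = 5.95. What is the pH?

From K1 = [H⁺][HCO3⁻]/[CO2*]:  pH = pK1 − log₁₀([CO2*]/[HCO3⁻])
log₁₀(0.0132) = -1.879
pH = 5.95 − (-1.879) = 7.83

pH = 7.83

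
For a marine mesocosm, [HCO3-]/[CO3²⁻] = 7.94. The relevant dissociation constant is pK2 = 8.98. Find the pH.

From K2 = [H⁺][CO3²⁻]/[HCO3-]:  pH = pK2 − log₁₀([HCO3-]/[CO3²⁻])
log₁₀(7.94) = +0.900
pH = 8.98 − (+0.900) = 8.08

pH = 8.08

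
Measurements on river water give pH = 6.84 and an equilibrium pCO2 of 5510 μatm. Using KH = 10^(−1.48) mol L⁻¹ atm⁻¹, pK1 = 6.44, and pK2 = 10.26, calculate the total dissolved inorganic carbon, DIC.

[CO2*] = KH · pCO2 = 10^(−1.48) × 5510×10^-6 = 1.825×10^-4 mol/L
α₀ = 1/(1 + K1/[H⁺] + K1K2/[H⁺]²) = 1/(1 + 10^+0.40 + 10^-3.02) = 0.2847
DIC = [CO2*]/α₀ = 1.825×10^-4 / 0.2847 = 0.641 mmol/L

DIC = 0.641 mmol/L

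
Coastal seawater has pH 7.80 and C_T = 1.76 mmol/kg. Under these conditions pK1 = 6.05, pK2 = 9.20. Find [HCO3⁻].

α₁ = 1 / (1 + [H⁺]/K1 + K2/[H⁺]) = 1 / (1 + 10^-1.75 + 10^-1.40)
   = 1 / (1 + 0.017783 + 0.039811) = 1/1.0576 = 0.9455
[HCO3⁻] = α₁ × DIC = 0.9455 × 1.76 = 1.66 mmol/kg

[HCO3⁻] = 1.66 mmol/kg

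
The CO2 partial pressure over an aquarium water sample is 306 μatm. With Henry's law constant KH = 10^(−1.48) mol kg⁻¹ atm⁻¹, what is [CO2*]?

[CO2*] = 10.1 μmol/kg

KH = 10^(−1.48) = 3.311×10^-2 mol kg⁻¹ atm⁻¹
[CO2*] = KH · pCO2 = 3.311×10^-2 × 306×10^-6 atm = 1.01×10^-5 mol/kg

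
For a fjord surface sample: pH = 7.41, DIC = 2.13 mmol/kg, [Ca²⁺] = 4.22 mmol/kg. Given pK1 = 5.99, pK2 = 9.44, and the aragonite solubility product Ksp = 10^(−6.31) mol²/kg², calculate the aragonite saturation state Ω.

Ω = 0.164

α₂ = 1 / (1 + [H⁺]/K2 + [H⁺]²/(K1K2)) = 1 / (1 + 10^+2.03 + 10^+0.61)
   = 1 / (1 + 107.15 + 4.0738) = 1/112.23 = 0.008911
[CO3²⁻] = α₂ × DIC = 0.008911 × 2.13 = 0.01898 mmol/kg = 18.98 μmol/kg
Ksp = 10^(−6.31) = 4.898×10^-7
Ω = [Ca²⁺][CO3²⁻]/Ksp = (4.22×10^-3)(1.898×10^-5) / 4.898×10^-7 = 0.164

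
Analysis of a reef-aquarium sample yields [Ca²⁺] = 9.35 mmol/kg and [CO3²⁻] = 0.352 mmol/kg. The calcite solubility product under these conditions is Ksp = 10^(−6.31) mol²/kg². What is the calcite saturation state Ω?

Ω = 6.72

Ksp = 10^(−6.31) = 4.898×10^-7
Ω = [Ca²⁺][CO3²⁻]/Ksp = (9.35×10^-3)(0.352×10^-3) / 4.898×10^-7 = 6.72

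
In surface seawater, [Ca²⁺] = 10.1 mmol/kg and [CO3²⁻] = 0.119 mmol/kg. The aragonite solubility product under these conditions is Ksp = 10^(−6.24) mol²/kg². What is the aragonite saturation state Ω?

Ω = 2.09

Ksp = 10^(−6.24) = 5.754×10^-7
Ω = [Ca²⁺][CO3²⁻]/Ksp = (10.1×10^-3)(0.119×10^-3) / 5.754×10^-7 = 2.09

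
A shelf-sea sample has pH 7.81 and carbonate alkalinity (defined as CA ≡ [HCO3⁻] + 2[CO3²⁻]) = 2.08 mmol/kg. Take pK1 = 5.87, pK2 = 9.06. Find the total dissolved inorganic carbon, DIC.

CA = [HCO3⁻] + 2[CO3²⁻] = (α₁ + 2α₂)·DIC
At pH 7.81: [H⁺]/K1 = 10^-1.94 = 0.011482, K2/[H⁺] = 10^-1.25 = 0.056234
α₁ = 1/(1 + 0.011482 + 0.056234) = 1/1.0677 = 0.9366; α₂ = α₁·K2/[H⁺] = 0.05267
α₁ + 2α₂ = 1.0419
DIC = CA / (α₁ + 2α₂) = 2.08 / 1.0419 = 2.00 mmol/kg

DIC = 2.00 mmol/kg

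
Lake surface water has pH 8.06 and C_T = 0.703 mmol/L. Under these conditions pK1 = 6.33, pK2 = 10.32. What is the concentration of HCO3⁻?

α₁ = 1 / (1 + [H⁺]/K1 + K2/[H⁺]) = 1 / (1 + 10^-1.73 + 10^-2.26)
   = 1 / (1 + 0.018621 + 0.0054954) = 1/1.0241 = 0.9765
[HCO3⁻] = α₁ × DIC = 0.9765 × 0.703 = 0.686 mmol/L

[HCO3⁻] = 0.686 mmol/L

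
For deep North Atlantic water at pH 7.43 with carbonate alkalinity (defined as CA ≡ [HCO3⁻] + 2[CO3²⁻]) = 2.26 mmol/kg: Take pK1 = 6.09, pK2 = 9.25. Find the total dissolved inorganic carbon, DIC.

CA = [HCO3⁻] + 2[CO3²⁻] = (α₁ + 2α₂)·DIC
At pH 7.43: [H⁺]/K1 = 10^-1.34 = 0.045709, K2/[H⁺] = 10^-1.82 = 0.015136
α₁ = 1/(1 + 0.045709 + 0.015136) = 1/1.0608 = 0.9426; α₂ = α₁·K2/[H⁺] = 0.01427
α₁ + 2α₂ = 0.9712
DIC = CA / (α₁ + 2α₂) = 2.26 / 0.9712 = 2.33 mmol/kg

DIC = 2.33 mmol/kg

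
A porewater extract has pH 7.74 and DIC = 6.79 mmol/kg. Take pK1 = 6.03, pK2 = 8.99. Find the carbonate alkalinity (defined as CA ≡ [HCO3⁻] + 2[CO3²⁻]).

CA = [HCO3⁻] + 2[CO3²⁻] = (α₁ + 2α₂)·DIC
At pH 7.74: [H⁺]/K1 = 10^-1.71 = 0.019498, K2/[H⁺] = 10^-1.25 = 0.056234
α₁ = 1/(1 + 0.019498 + 0.056234) = 1/1.0757 = 0.9296; α₂ = α₁·K2/[H⁺] = 0.05228
α₁ + 2α₂ = 1.0341
CA = 1.0341 × 6.79 = 7.02 mmol/kg

CA = 7.02 mmol/kg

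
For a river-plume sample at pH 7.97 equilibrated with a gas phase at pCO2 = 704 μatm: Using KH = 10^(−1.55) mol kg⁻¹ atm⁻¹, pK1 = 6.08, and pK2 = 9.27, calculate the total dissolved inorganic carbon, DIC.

DIC = 1.64 mmol/kg

[CO2*] = KH · pCO2 = 10^(−1.55) × 704×10^-6 = 1.984×10^-5 mol/kg
α₀ = 1/(1 + K1/[H⁺] + K1K2/[H⁺]²) = 1/(1 + 10^+1.89 + 10^+0.59) = 0.01212
DIC = [CO2*]/α₀ = 1.984×10^-5 / 0.01212 = 1.64 mmol/kg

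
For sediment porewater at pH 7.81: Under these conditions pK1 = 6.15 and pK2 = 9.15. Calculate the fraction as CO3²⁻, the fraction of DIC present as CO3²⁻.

α₂ = 0.0428

α₂ = 1 / (1 + [H⁺]/K2 + [H⁺]²/(K1K2)) = 1 / (1 + 10^+1.34 + 10^-0.32)
   = 1 / (1 + 21.878 + 0.47863) = 1/23.356 = 0.04282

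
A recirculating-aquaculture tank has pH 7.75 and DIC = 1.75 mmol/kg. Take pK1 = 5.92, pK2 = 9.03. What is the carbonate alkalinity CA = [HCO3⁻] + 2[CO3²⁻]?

CA = [HCO3⁻] + 2[CO3²⁻] = (α₁ + 2α₂)·DIC
At pH 7.75: [H⁺]/K1 = 10^-1.83 = 0.014791, K2/[H⁺] = 10^-1.28 = 0.052481
α₁ = 1/(1 + 0.014791 + 0.052481) = 1/1.0673 = 0.9370; α₂ = α₁·K2/[H⁺] = 0.04917
α₁ + 2α₂ = 1.0353
CA = 1.0353 × 1.75 = 1.81 mmol/kg

CA = 1.81 mmol/kg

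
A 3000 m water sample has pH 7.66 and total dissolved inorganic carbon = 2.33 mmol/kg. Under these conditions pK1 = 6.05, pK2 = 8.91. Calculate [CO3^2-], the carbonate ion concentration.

α₂ = 1 / (1 + [H⁺]/K2 + [H⁺]²/(K1K2)) = 1 / (1 + 10^+1.25 + 10^-0.36)
   = 1 / (1 + 17.783 + 0.43652) = 1/19.219 = 0.05203
[CO3²⁻] = α₂ × DIC = 0.05203 × 2.33 = 0.121 mmol/kg

[CO3²⁻] = 0.121 mmol/kg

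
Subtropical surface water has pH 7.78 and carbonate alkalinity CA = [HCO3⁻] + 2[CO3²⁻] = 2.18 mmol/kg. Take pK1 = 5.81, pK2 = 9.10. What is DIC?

DIC = 2.11 mmol/kg

CA = [HCO3⁻] + 2[CO3²⁻] = (α₁ + 2α₂)·DIC
At pH 7.78: [H⁺]/K1 = 10^-1.97 = 0.010715, K2/[H⁺] = 10^-1.32 = 0.047863
α₁ = 1/(1 + 0.010715 + 0.047863) = 1/1.0586 = 0.9447; α₂ = α₁·K2/[H⁺] = 0.04521
α₁ + 2α₂ = 1.0351
DIC = CA / (α₁ + 2α₂) = 2.18 / 1.0351 = 2.11 mmol/kg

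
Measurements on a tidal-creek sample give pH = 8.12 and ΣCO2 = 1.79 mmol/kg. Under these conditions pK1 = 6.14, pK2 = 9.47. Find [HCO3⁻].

[HCO3⁻] = 1.70 mmol/kg

α₁ = 1 / (1 + [H⁺]/K1 + K2/[H⁺]) = 1 / (1 + 10^-1.98 + 10^-1.35)
   = 1 / (1 + 0.010471 + 0.044668) = 1/1.0551 = 0.9477
[HCO3⁻] = α₁ × DIC = 0.9477 × 1.79 = 1.70 mmol/kg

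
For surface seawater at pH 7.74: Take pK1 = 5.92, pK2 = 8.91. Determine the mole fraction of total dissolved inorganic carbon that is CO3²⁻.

α₂ = 0.0624

α₂ = 1 / (1 + [H⁺]/K2 + [H⁺]²/(K1K2)) = 1 / (1 + 10^+1.17 + 10^-0.65)
   = 1 / (1 + 14.791 + 0.22387) = 1/16.015 = 0.06244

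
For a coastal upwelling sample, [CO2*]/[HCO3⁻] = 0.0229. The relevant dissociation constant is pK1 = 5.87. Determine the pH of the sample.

From K1 = [H⁺][HCO3⁻]/[CO2*]:  pH = pK1 − log₁₀([CO2*]/[HCO3⁻])
log₁₀(0.0229) = -1.640
pH = 5.87 − (-1.640) = 7.51

pH = 7.51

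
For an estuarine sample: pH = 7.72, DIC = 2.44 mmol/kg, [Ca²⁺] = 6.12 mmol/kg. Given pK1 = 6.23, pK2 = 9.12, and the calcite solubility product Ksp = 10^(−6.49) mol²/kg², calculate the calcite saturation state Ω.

α₂ = 1 / (1 + [H⁺]/K2 + [H⁺]²/(K1K2)) = 1 / (1 + 10^+1.40 + 10^-0.09)
   = 1 / (1 + 25.119 + 0.81283) = 1/26.932 = 0.03713
[CO3²⁻] = α₂ × DIC = 0.03713 × 2.44 = 0.09060 mmol/kg
Ksp = 10^(−6.49) = 3.236×10^-7
Ω = [Ca²⁺][CO3²⁻]/Ksp = (6.12×10^-3)(9.060×10^-5) / 3.236×10^-7 = 1.71

Ω = 1.71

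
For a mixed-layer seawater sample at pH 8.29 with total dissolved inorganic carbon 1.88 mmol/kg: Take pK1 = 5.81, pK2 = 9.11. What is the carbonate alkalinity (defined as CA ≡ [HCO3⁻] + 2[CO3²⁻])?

CA = [HCO3⁻] + 2[CO3²⁻] = (α₁ + 2α₂)·DIC
At pH 8.29: [H⁺]/K1 = 10^-2.48 = 0.0033113, K2/[H⁺] = 10^-0.82 = 0.15136
α₁ = 1/(1 + 0.0033113 + 0.15136) = 1/1.1547 = 0.8661; α₂ = α₁·K2/[H⁺] = 0.1311
α₁ + 2α₂ = 1.1282
CA = 1.1282 × 1.88 = 2.12 mmol/kg

CA = 2.12 mmol/kg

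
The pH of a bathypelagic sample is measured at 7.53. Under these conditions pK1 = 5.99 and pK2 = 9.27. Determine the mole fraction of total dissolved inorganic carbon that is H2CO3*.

α₀ = 1 / (1 + K1/[H⁺] + K1K2/[H⁺]²) = 1 / (1 + 10^+1.54 + 10^-0.20)
   = 1 / (1 + 34.674 + 0.63096) = 1/36.305 = 0.02754

α₀ = 0.0275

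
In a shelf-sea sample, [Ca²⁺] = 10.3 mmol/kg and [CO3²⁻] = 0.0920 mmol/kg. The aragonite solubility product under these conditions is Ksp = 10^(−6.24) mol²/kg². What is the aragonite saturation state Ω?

Ksp = 10^(−6.24) = 5.754×10^-7
Ω = [Ca²⁺][CO3²⁻]/Ksp = (10.3×10^-3)(0.0920×10^-3) / 5.754×10^-7 = 1.65

Ω = 1.65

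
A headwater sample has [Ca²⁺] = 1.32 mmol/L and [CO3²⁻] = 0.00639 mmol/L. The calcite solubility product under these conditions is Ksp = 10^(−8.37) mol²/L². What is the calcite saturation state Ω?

Ksp = 10^(−8.37) = 4.266×10^-9
Ω = [Ca²⁺][CO3²⁻]/Ksp = (1.32×10^-3)(0.00639×10^-3) / 4.266×10^-9 = 1.98

Ω = 1.98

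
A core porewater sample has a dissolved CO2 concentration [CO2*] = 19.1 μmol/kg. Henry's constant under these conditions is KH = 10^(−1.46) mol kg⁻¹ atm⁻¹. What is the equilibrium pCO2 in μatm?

KH = 10^(−1.46) = 3.467×10^-2 mol kg⁻¹ atm⁻¹
pCO2 = [CO2*]/KH = 19.1×10^-6 / 3.467×10^-2 = 5.51×10^-4 atm = 551 μatm

pCO2 = 551 μatm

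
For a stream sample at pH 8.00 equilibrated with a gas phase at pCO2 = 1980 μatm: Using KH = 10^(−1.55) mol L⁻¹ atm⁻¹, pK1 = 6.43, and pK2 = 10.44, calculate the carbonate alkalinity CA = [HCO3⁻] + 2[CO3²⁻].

[CO2*] = KH · pCO2 = 10^(−1.55) × 1980×10^-6 = 5.580×10^-5 mol/L
α₀ = 1/(1 + K1/[H⁺] + K1K2/[H⁺]²) = 1/(1 + 10^+1.57 + 10^-0.87) = 0.02612
DIC = [CO2*]/α₀ = 5.580×10^-5 / 0.02612 = 2.137 mmol/L
CA = (α₁ + 2α₂)·DIC = (0.9704 + 2×0.003523) × 2.137 = 2.09 mmol/L

CA = 2.09 mmol/L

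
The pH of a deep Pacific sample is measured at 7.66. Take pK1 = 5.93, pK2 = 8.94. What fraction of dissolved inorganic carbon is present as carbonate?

α₂ = 0.0490

α₂ = 1 / (1 + [H⁺]/K2 + [H⁺]²/(K1K2)) = 1 / (1 + 10^+1.28 + 10^-0.45)
   = 1 / (1 + 19.055 + 0.35481) = 1/20.409 = 0.04900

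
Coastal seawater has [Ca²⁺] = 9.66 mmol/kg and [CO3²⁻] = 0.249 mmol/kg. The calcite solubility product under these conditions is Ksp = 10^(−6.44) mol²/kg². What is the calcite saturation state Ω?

Ω = 6.62

Ksp = 10^(−6.44) = 3.631×10^-7
Ω = [Ca²⁺][CO3²⁻]/Ksp = (9.66×10^-3)(0.249×10^-3) / 3.631×10^-7 = 6.62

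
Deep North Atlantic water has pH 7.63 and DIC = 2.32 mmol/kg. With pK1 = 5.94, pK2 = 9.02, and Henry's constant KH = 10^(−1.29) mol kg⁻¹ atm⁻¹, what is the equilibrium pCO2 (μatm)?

pCO2 = 870 μatm

α₀ = 1 / (1 + K1/[H⁺] + K1K2/[H⁺]²) = 1 / (1 + 10^+1.69 + 10^+0.30)
   = 1 / (1 + 48.978 + 1.9953) = 1/51.973 = 0.01924
[CO2*] = α₀ × DIC = 0.01924 × 2.32 = 0.04464 mmol/kg
pCO2 = [CO2*]/KH = 4.464×10^-5 / 5.129×10^-2 = 870 μatm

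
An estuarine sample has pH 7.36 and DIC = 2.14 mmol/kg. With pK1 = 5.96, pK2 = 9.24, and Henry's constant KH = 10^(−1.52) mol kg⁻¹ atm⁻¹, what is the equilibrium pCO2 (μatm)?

α₀ = 1 / (1 + K1/[H⁺] + K1K2/[H⁺]²) = 1 / (1 + 10^+1.40 + 10^-0.48)
   = 1 / (1 + 25.119 + 0.33113) = 1/26.450 = 0.03781
[CO2*] = α₀ × DIC = 0.03781 × 2.14 = 0.08091 mmol/kg
pCO2 = [CO2*]/KH = 8.091×10^-5 / 3.020×10^-2 = 2680 μatm

pCO2 = 2680 μatm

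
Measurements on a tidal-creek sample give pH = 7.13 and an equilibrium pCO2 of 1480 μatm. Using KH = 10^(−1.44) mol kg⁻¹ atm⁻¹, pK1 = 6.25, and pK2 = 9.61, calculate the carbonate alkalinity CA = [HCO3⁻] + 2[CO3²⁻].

CA = 0.410 mmol/kg

[CO2*] = KH · pCO2 = 10^(−1.44) × 1480×10^-6 = 5.374×10^-5 mol/kg
α₀ = 1/(1 + K1/[H⁺] + K1K2/[H⁺]²) = 1/(1 + 10^+0.88 + 10^-1.60) = 0.1161
DIC = [CO2*]/α₀ = 5.374×10^-5 / 0.1161 = 0.4627 mmol/kg
CA = (α₁ + 2α₂)·DIC = (0.8810 + 2×0.002917) × 0.4627 = 0.410 mmol/kg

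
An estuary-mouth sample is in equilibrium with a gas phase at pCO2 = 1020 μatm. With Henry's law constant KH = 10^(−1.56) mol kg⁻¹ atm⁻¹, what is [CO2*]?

KH = 10^(−1.56) = 2.754×10^-2 mol kg⁻¹ atm⁻¹
[CO2*] = KH · pCO2 = 2.754×10^-2 × 1020×10^-6 atm = 2.81×10^-5 mol/kg

[CO2*] = 28.1 μmol/kg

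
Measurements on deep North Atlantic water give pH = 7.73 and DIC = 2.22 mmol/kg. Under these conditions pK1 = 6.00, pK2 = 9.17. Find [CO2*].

α₀ = 1 / (1 + K1/[H⁺] + K1K2/[H⁺]²) = 1 / (1 + 10^+1.73 + 10^+0.29)
   = 1 / (1 + 53.703 + 1.9498) = 1/56.653 = 0.01765
[CO2*] = α₀ × DIC = 0.01765 × 2.22 = 0.0392 mmol/kg

[CO2*] = 0.0392 mmol/kg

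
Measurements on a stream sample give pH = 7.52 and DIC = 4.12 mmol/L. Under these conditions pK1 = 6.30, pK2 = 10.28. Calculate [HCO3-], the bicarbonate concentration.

α₁ = 1 / (1 + [H⁺]/K1 + K2/[H⁺]) = 1 / (1 + 10^-1.22 + 10^-2.76)
   = 1 / (1 + 0.060256 + 0.0017378) = 1/1.0620 = 0.9416
[HCO3⁻] = α₁ × DIC = 0.9416 × 4.12 = 3.88 mmol/L

[HCO3⁻] = 3.88 mmol/L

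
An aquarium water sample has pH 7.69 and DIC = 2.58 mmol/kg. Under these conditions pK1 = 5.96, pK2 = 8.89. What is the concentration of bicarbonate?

[HCO3⁻] = 2.39 mmol/kg

α₁ = 1 / (1 + [H⁺]/K1 + K2/[H⁺]) = 1 / (1 + 10^-1.73 + 10^-1.20)
   = 1 / (1 + 0.018621 + 0.063096) = 1/1.0817 = 0.9245
[HCO3⁻] = α₁ × DIC = 0.9245 × 2.58 = 2.39 mmol/kg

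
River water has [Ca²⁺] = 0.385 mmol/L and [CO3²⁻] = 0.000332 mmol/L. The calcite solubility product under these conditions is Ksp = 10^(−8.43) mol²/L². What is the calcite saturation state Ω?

Ksp = 10^(−8.43) = 3.715×10^-9
Ω = [Ca²⁺][CO3²⁻]/Ksp = (0.385×10^-3)(0.000332×10^-3) / 3.715×10^-9 = 0.0344

Ω = 0.0344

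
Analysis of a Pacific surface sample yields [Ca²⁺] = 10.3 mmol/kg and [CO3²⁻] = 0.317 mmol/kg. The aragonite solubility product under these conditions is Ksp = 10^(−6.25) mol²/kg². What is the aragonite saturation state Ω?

Ksp = 10^(−6.25) = 5.623×10^-7
Ω = [Ca²⁺][CO3²⁻]/Ksp = (10.3×10^-3)(0.317×10^-3) / 5.623×10^-7 = 5.81

Ω = 5.81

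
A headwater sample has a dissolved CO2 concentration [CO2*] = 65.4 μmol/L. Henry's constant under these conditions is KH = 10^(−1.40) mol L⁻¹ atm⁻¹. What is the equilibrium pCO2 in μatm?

KH = 10^(−1.40) = 3.981×10^-2 mol L⁻¹ atm⁻¹
pCO2 = [CO2*]/KH = 65.4×10^-6 / 3.981×10^-2 = 1.64×10^-3 atm = 1640 μatm

pCO2 = 1640 μatm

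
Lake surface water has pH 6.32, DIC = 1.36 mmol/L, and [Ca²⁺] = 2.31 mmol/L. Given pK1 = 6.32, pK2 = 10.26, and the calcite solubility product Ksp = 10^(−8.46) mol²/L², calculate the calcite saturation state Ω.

α₂ = 1 / (1 + [H⁺]/K2 + [H⁺]²/(K1K2)) = 1 / (1 + 10^+3.94 + 10^+3.94)
   = 1 / (1 + 8709.6 + 8709.6) = 1/1.7420×10^4 = 5.740×10^-5
[CO3²⁻] = α₂ × DIC = 5.740×10^-5 × 1.36 = 7.807×10^-5 mmol/L = 0.07807 μmol/L
Ksp = 10^(−8.46) = 3.467×10^-9
Ω = [Ca²⁺][CO3²⁻]/Ksp = (2.31×10^-3)(7.807×10^-8) / 3.467×10^-9 = 0.0520

Ω = 0.0520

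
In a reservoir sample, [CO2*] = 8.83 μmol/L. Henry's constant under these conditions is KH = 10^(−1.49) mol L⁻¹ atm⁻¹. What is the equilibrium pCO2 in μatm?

pCO2 = 273 μatm

KH = 10^(−1.49) = 3.236×10^-2 mol L⁻¹ atm⁻¹
pCO2 = [CO2*]/KH = 8.83×10^-6 / 3.236×10^-2 = 2.73×10^-4 atm = 273 μatm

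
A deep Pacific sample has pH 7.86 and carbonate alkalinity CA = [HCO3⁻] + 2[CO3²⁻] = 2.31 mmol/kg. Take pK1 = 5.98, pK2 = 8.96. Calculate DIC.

CA = [HCO3⁻] + 2[CO3²⁻] = (α₁ + 2α₂)·DIC
At pH 7.86: [H⁺]/K1 = 10^-1.88 = 0.013183, K2/[H⁺] = 10^-1.10 = 0.079433
α₁ = 1/(1 + 0.013183 + 0.079433) = 1/1.0926 = 0.9152; α₂ = α₁·K2/[H⁺] = 0.07270
α₁ + 2α₂ = 1.0606
DIC = CA / (α₁ + 2α₂) = 2.31 / 1.0606 = 2.18 mmol/kg

DIC = 2.18 mmol/kg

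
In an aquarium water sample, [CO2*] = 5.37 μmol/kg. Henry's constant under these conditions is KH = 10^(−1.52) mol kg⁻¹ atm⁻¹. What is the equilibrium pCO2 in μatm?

pCO2 = 178 μatm

KH = 10^(−1.52) = 3.020×10^-2 mol kg⁻¹ atm⁻¹
pCO2 = [CO2*]/KH = 5.37×10^-6 / 3.020×10^-2 = 1.78×10^-4 atm = 178 μatm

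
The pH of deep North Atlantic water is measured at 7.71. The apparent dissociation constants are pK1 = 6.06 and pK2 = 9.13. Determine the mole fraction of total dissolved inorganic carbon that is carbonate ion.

α₂ = 1 / (1 + [H⁺]/K2 + [H⁺]²/(K1K2)) = 1 / (1 + 10^+1.42 + 10^-0.23)
   = 1 / (1 + 26.303 + 0.58884) = 1/27.892 = 0.03585

α₂ = 0.0359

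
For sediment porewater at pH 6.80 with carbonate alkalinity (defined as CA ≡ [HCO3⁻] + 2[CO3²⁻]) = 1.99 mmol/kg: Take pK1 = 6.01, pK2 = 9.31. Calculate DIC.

DIC = 2.30 mmol/kg

CA = [HCO3⁻] + 2[CO3²⁻] = (α₁ + 2α₂)·DIC
At pH 6.80: [H⁺]/K1 = 10^-0.79 = 0.16218, K2/[H⁺] = 10^-2.51 = 0.0030903
α₁ = 1/(1 + 0.16218 + 0.0030903) = 1/1.1653 = 0.8582; α₂ = α₁·K2/[H⁺] = 0.002652
α₁ + 2α₂ = 0.8635
DIC = CA / (α₁ + 2α₂) = 1.99 / 0.8635 = 2.30 mmol/kg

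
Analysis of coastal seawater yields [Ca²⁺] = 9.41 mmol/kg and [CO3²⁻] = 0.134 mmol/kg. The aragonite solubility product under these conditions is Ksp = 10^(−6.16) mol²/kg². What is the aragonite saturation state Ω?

Ω = 1.82

Ksp = 10^(−6.16) = 6.918×10^-7
Ω = [Ca²⁺][CO3²⁻]/Ksp = (9.41×10^-3)(0.134×10^-3) / 6.918×10^-7 = 1.82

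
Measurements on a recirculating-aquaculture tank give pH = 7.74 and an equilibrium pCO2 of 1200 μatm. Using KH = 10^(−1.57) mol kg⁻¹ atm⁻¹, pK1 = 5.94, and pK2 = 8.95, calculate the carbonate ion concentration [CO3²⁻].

[CO3²⁻] = 0.126 mmol/kg

[CO2*] = KH · pCO2 = 10^(−1.57) × 1200×10^-6 = 3.230×10^-5 mol/kg
α₀ = 1/(1 + K1/[H⁺] + K1K2/[H⁺]²) = 1/(1 + 10^+1.80 + 10^+0.59) = 0.01471
DIC = [CO2*]/α₀ = 3.230×10^-5 / 0.01471 = 2.196 mmol/kg
[CO3²⁻] = α₂·DIC; α₂ = 0.05722, so [CO3²⁻] = 0.05722 × 2.196 = 0.126 mmol/kg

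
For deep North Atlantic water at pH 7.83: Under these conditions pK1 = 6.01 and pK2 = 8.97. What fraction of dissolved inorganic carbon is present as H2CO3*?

α₀ = 1 / (1 + K1/[H⁺] + K1K2/[H⁺]²) = 1 / (1 + 10^+1.82 + 10^+0.68)
   = 1 / (1 + 66.069 + 4.7863) = 1/71.856 = 0.01392

α₀ = 0.0139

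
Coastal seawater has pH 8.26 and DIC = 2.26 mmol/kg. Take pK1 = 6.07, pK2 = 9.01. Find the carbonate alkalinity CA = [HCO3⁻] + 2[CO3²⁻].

CA = [HCO3⁻] + 2[CO3²⁻] = (α₁ + 2α₂)·DIC
At pH 8.26: [H⁺]/K1 = 10^-2.19 = 0.0064565, K2/[H⁺] = 10^-0.75 = 0.17783
α₁ = 1/(1 + 0.0064565 + 0.17783) = 1/1.1843 = 0.8444; α₂ = α₁·K2/[H⁺] = 0.1502
α₁ + 2α₂ = 1.1447
CA = 1.1447 × 2.26 = 2.59 mmol/kg

CA = 2.59 mmol/kg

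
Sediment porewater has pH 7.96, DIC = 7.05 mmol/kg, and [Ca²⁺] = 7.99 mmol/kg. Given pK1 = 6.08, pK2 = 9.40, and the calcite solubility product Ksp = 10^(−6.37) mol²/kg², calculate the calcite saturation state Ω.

Ω = 4.57

α₂ = 1 / (1 + [H⁺]/K2 + [H⁺]²/(K1K2)) = 1 / (1 + 10^+1.44 + 10^-0.44)
   = 1 / (1 + 27.542 + 0.36308) = 1/28.905 = 0.03460
[CO3²⁻] = α₂ × DIC = 0.03460 × 7.05 = 0.2439 mmol/kg
Ksp = 10^(−6.37) = 4.266×10^-7
Ω = [Ca²⁺][CO3²⁻]/Ksp = (7.99×10^-3)(2.439×10^-4) / 4.266×10^-7 = 4.57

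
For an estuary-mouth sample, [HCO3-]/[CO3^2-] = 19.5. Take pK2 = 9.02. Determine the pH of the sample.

pH = 7.73

From K2 = [H⁺][CO3^2-]/[HCO3-]:  pH = pK2 − log₁₀([HCO3-]/[CO3^2-])
log₁₀(19.5) = +1.290
pH = 9.02 − (+1.290) = 7.73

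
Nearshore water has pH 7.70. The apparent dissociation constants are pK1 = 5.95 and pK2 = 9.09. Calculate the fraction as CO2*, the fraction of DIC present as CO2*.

α₀ = 1 / (1 + K1/[H⁺] + K1K2/[H⁺]²) = 1 / (1 + 10^+1.75 + 10^+0.36)
   = 1 / (1 + 56.234 + 2.2909) = 1/59.525 = 0.01680

α₀ = 0.0168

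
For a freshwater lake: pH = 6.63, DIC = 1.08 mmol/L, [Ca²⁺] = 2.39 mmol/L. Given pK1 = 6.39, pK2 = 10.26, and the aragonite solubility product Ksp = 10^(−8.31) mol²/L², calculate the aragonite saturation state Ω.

Ω = 0.0784

α₂ = 1 / (1 + [H⁺]/K2 + [H⁺]²/(K1K2)) = 1 / (1 + 10^+3.63 + 10^+3.39)
   = 1 / (1 + 4265.8 + 2454.7) = 1/6721.5 = 0.0001488
[CO3²⁻] = α₂ × DIC = 0.0001488 × 1.08 = 0.0001607 mmol/L = 0.1607 μmol/L
Ksp = 10^(−8.31) = 4.898×10^-9
Ω = [Ca²⁺][CO3²⁻]/Ksp = (2.39×10^-3)(1.607×10^-7) / 4.898×10^-9 = 0.0784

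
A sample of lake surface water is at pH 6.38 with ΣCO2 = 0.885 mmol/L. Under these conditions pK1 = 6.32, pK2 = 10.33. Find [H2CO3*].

α₀ = 1 / (1 + K1/[H⁺] + K1K2/[H⁺]²) = 1 / (1 + 10^+0.06 + 10^-3.89)
   = 1 / (1 + 1.1482 + 0.00012882) = 1/2.1483 = 0.4655
[CO2*] = α₀ × DIC = 0.4655 × 0.885 = 0.412 mmol/L

[CO2*] = 0.412 mmol/L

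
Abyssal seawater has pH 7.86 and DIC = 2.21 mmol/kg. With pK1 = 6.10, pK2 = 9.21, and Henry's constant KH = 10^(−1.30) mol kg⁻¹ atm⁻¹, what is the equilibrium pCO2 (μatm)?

α₀ = 1 / (1 + K1/[H⁺] + K1K2/[H⁺]²) = 1 / (1 + 10^+1.76 + 10^+0.41)
   = 1 / (1 + 57.544 + 2.5704) = 1/61.114 = 0.01636
[CO2*] = α₀ × DIC = 0.01636 × 2.21 = 0.03616 mmol/kg
pCO2 = [CO2*]/KH = 3.616×10^-5 / 5.012×10^-2 = 722 μatm

pCO2 = 722 μatm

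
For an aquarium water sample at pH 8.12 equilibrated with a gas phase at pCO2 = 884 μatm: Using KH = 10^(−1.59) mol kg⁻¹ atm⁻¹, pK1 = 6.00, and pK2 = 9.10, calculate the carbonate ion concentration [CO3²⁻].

[CO2*] = KH · pCO2 = 10^(−1.59) × 884×10^-6 = 2.272×10^-5 mol/kg
α₀ = 1/(1 + K1/[H⁺] + K1K2/[H⁺]²) = 1/(1 + 10^+2.12 + 10^+1.14) = 0.006820
DIC = [CO2*]/α₀ = 2.272×10^-5 / 0.006820 = 3.332 mmol/kg
[CO3²⁻] = α₂·DIC; α₂ = 0.09414, so [CO3²⁻] = 0.09414 × 3.332 = 0.314 mmol/kg

[CO3²⁻] = 0.314 mmol/kg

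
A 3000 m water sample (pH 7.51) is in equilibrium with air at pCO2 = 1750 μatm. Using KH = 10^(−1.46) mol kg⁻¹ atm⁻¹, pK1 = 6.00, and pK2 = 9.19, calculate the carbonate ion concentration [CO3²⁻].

[CO3²⁻] = 0.0410 mmol/kg

[CO2*] = KH · pCO2 = 10^(−1.46) × 1750×10^-6 = 6.068×10^-5 mol/kg
α₀ = 1/(1 + K1/[H⁺] + K1K2/[H⁺]²) = 1/(1 + 10^+1.51 + 10^-0.17) = 0.02938
DIC = [CO2*]/α₀ = 6.068×10^-5 / 0.02938 = 2.065 mmol/kg
[CO3²⁻] = α₂·DIC; α₂ = 0.01986, so [CO3²⁻] = 0.01986 × 2.065 = 0.0410 mmol/kg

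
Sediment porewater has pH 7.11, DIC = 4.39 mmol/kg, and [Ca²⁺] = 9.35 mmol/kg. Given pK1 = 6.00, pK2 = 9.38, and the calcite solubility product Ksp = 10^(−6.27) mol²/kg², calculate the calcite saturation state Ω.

α₂ = 1 / (1 + [H⁺]/K2 + [H⁺]²/(K1K2)) = 1 / (1 + 10^+2.27 + 10^+1.16)
   = 1 / (1 + 186.21 + 14.454) = 1/201.66 = 0.004959
[CO3²⁻] = α₂ × DIC = 0.004959 × 4.39 = 0.02177 mmol/kg
Ksp = 10^(−6.27) = 5.370×10^-7
Ω = [Ca²⁺][CO3²⁻]/Ksp = (9.35×10^-3)(2.177×10^-5) / 5.370×10^-7 = 0.379

Ω = 0.379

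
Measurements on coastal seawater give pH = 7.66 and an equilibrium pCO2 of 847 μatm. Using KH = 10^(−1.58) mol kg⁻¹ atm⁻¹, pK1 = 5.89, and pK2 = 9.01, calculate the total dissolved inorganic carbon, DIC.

[CO2*] = KH · pCO2 = 10^(−1.58) × 847×10^-6 = 2.228×10^-5 mol/kg
α₀ = 1/(1 + K1/[H⁺] + K1K2/[H⁺]²) = 1/(1 + 10^+1.77 + 10^+0.42) = 0.01600
DIC = [CO2*]/α₀ = 2.228×10^-5 / 0.01600 = 1.39 mmol/kg

DIC = 1.39 mmol/kg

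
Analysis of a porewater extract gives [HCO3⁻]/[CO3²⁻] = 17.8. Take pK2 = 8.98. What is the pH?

pH = 7.73

From K2 = [H⁺][CO3²⁻]/[HCO3⁻]:  pH = pK2 − log₁₀([HCO3⁻]/[CO3²⁻])
log₁₀(17.8) = +1.250
pH = 8.98 − (+1.250) = 7.73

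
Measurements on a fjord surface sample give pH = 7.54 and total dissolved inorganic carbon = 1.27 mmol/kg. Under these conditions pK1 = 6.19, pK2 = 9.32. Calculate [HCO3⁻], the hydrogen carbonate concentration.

[HCO3⁻] = 1.20 mmol/kg

α₁ = 1 / (1 + [H⁺]/K1 + K2/[H⁺]) = 1 / (1 + 10^-1.35 + 10^-1.78)
   = 1 / (1 + 0.044668 + 0.016596) = 1/1.0613 = 0.9423
[HCO3⁻] = α₁ × DIC = 0.9423 × 1.27 = 1.20 mmol/kg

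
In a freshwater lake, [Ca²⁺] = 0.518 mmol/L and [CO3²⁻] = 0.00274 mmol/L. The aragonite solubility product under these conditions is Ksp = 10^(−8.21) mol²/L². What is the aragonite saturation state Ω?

Ω = 0.230

Ksp = 10^(−8.21) = 6.166×10^-9
Ω = [Ca²⁺][CO3²⁻]/Ksp = (0.518×10^-3)(0.00274×10^-3) / 6.166×10^-9 = 0.230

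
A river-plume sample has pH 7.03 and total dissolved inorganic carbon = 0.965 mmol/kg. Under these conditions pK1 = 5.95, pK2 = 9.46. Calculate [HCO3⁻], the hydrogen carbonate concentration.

α₁ = 1 / (1 + [H⁺]/K1 + K2/[H⁺]) = 1 / (1 + 10^-1.08 + 10^-2.43)
   = 1 / (1 + 0.083176 + 0.0037154) = 1/1.0869 = 0.9201
[HCO3⁻] = α₁ × DIC = 0.9201 × 0.965 = 0.888 mmol/kg

[HCO3⁻] = 0.888 mmol/kg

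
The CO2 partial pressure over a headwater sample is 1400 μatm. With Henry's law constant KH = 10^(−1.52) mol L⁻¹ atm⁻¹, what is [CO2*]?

[CO2*] = 42.3 μmol/L

KH = 10^(−1.52) = 3.020×10^-2 mol L⁻¹ atm⁻¹
[CO2*] = KH · pCO2 = 3.020×10^-2 × 1400×10^-6 atm = 4.23×10^-5 mol/L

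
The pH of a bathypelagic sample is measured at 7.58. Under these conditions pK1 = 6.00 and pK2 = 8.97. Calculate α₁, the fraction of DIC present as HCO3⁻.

α₁ = 1 / (1 + [H⁺]/K1 + K2/[H⁺]) = 1 / (1 + 10^-1.58 + 10^-1.39)
   = 1 / (1 + 0.026303 + 0.040738) = 1/1.0670 = 0.9372

α₁ = 0.937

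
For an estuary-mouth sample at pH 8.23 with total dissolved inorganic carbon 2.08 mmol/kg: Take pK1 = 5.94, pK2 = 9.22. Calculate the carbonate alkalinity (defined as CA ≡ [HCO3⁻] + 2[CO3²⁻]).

CA = [HCO3⁻] + 2[CO3²⁻] = (α₁ + 2α₂)·DIC
At pH 8.23: [H⁺]/K1 = 10^-2.29 = 0.0051286, K2/[H⁺] = 10^-0.99 = 0.10233
α₁ = 1/(1 + 0.0051286 + 0.10233) = 1/1.1075 = 0.9030; α₂ = α₁·K2/[H⁺] = 0.09240
α₁ + 2α₂ = 1.0878
CA = 1.0878 × 2.08 = 2.26 mmol/kg

CA = 2.26 mmol/kg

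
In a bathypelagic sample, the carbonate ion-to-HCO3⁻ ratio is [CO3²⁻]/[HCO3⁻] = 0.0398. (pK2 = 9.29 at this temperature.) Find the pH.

pH = 7.89

From K2 = [H⁺][CO3²⁻]/[HCO3⁻]:  pH = pK2 + log₁₀([CO3²⁻]/[HCO3⁻])
log₁₀(0.0398) = -1.400
pH = 9.29 + (-1.400) = 7.89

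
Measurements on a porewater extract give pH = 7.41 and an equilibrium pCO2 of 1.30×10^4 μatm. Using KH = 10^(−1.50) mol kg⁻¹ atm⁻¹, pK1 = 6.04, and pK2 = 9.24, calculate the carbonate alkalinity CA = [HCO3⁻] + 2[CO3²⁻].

CA = 9.92 mmol/kg

[CO2*] = KH · pCO2 = 10^(−1.50) × 1.30×10^4×10^-6 = 4.111×10^-4 mol/kg
α₀ = 1/(1 + K1/[H⁺] + K1K2/[H⁺]²) = 1/(1 + 10^+1.37 + 10^-0.46) = 0.04034
DIC = [CO2*]/α₀ = 4.111×10^-4 / 0.04034 = 10.19 mmol/kg
CA = (α₁ + 2α₂)·DIC = (0.9457 + 2×0.01399) × 10.19 = 9.92 mmol/kg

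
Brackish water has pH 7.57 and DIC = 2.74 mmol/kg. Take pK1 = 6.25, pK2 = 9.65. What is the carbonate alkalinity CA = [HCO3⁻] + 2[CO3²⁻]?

CA = [HCO3⁻] + 2[CO3²⁻] = (α₁ + 2α₂)·DIC
At pH 7.57: [H⁺]/K1 = 10^-1.32 = 0.047863, K2/[H⁺] = 10^-2.08 = 0.0083176
α₁ = 1/(1 + 0.047863 + 0.0083176) = 1/1.0562 = 0.9468; α₂ = α₁·K2/[H⁺] = 0.007875
α₁ + 2α₂ = 0.9626
CA = 0.9626 × 2.74 = 2.64 mmol/kg

CA = 2.64 mmol/kg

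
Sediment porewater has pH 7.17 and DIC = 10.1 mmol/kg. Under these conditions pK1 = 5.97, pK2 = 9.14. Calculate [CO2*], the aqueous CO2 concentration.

α₀ = 1 / (1 + K1/[H⁺] + K1K2/[H⁺]²) = 1 / (1 + 10^+1.20 + 10^-0.77)
   = 1 / (1 + 15.849 + 0.16982) = 1/17.019 = 0.05876
[CO2*] = α₀ × DIC = 0.05876 × 10.1 = 0.593 mmol/kg

[CO2*] = 0.593 mmol/kg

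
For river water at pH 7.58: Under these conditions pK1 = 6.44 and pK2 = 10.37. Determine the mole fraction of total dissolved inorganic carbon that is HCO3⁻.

α₁ = 1 / (1 + [H⁺]/K1 + K2/[H⁺]) = 1 / (1 + 10^-1.14 + 10^-2.79)
   = 1 / (1 + 0.072444 + 0.0016218) = 1/1.0741 = 0.9310

α₁ = 0.931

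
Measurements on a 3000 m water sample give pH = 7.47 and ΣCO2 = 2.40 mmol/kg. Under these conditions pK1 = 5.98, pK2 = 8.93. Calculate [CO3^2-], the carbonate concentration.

α₂ = 1 / (1 + [H⁺]/K2 + [H⁺]²/(K1K2)) = 1 / (1 + 10^+1.46 + 10^-0.03)
   = 1 / (1 + 28.840 + 0.93325) = 1/30.774 = 0.03250
[CO3²⁻] = α₂ × DIC = 0.03250 × 2.40 = 0.0780 mmol/kg

[CO3²⁻] = 0.0780 mmol/kg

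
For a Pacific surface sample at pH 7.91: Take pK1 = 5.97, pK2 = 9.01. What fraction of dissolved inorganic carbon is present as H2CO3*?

α₀ = 1 / (1 + K1/[H⁺] + K1K2/[H⁺]²) = 1 / (1 + 10^+1.94 + 10^+0.84)
   = 1 / (1 + 87.096 + 6.9183) = 1/95.015 = 0.01052

α₀ = 0.0105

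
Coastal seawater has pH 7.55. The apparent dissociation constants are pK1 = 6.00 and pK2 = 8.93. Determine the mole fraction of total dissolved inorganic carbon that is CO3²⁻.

α₂ = 1 / (1 + [H⁺]/K2 + [H⁺]²/(K1K2)) = 1 / (1 + 10^+1.38 + 10^-0.17)
   = 1 / (1 + 23.988 + 0.67608) = 1/25.664 = 0.03896

α₂ = 0.0390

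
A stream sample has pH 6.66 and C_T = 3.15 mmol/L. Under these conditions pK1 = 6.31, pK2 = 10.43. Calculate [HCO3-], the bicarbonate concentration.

[HCO3⁻] = 2.18 mmol/L

α₁ = 1 / (1 + [H⁺]/K1 + K2/[H⁺]) = 1 / (1 + 10^-0.35 + 10^-3.77)
   = 1 / (1 + 0.44668 + 0.00016982) = 1/1.4469 = 0.6912
[HCO3⁻] = α₁ × DIC = 0.6912 × 3.15 = 2.18 mmol/L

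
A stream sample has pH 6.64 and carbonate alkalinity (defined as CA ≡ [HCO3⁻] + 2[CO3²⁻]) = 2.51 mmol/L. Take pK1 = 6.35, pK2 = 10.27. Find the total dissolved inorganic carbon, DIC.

DIC = 3.80 mmol/L

CA = [HCO3⁻] + 2[CO3²⁻] = (α₁ + 2α₂)·DIC
At pH 6.64: [H⁺]/K1 = 10^-0.29 = 0.51286, K2/[H⁺] = 10^-3.63 = 0.00023442
α₁ = 1/(1 + 0.51286 + 0.00023442) = 1/1.5131 = 0.6609; α₂ = α₁·K2/[H⁺] = 0.0001549
α₁ + 2α₂ = 0.6612
DIC = CA / (α₁ + 2α₂) = 2.51 / 0.6612 = 3.80 mmol/L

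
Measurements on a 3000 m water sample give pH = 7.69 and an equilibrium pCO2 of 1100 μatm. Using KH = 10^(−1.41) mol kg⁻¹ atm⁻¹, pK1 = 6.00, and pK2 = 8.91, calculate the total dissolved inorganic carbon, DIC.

DIC = 2.27 mmol/kg

[CO2*] = KH · pCO2 = 10^(−1.41) × 1100×10^-6 = 4.279×10^-5 mol/kg
α₀ = 1/(1 + K1/[H⁺] + K1K2/[H⁺]²) = 1/(1 + 10^+1.69 + 10^+0.47) = 0.01889
DIC = [CO2*]/α₀ = 4.279×10^-5 / 0.01889 = 2.27 mmol/kg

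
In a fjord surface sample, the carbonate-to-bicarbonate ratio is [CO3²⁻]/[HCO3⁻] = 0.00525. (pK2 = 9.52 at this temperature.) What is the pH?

From K2 = [H⁺][CO3²⁻]/[HCO3⁻]:  pH = pK2 + log₁₀([CO3²⁻]/[HCO3⁻])
log₁₀(0.00525) = -2.280
pH = 9.52 + (-2.280) = 7.24

pH = 7.24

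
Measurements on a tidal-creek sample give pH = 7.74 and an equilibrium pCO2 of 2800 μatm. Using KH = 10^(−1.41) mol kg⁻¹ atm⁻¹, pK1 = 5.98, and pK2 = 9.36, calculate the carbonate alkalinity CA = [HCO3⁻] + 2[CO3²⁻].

[CO2*] = KH · pCO2 = 10^(−1.41) × 2800×10^-6 = 1.089×10^-4 mol/kg
α₀ = 1/(1 + K1/[H⁺] + K1K2/[H⁺]²) = 1/(1 + 10^+1.76 + 10^+0.14) = 0.01669
DIC = [CO2*]/α₀ = 1.089×10^-4 / 0.01669 = 6.528 mmol/kg
CA = (α₁ + 2α₂)·DIC = (0.9603 + 2×0.02304) × 6.528 = 6.57 mmol/kg

CA = 6.57 mmol/kg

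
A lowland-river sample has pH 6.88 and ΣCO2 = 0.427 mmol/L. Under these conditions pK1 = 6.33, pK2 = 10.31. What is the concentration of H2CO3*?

[CO2*] = 0.0939 mmol/L

α₀ = 1 / (1 + K1/[H⁺] + K1K2/[H⁺]²) = 1 / (1 + 10^+0.55 + 10^-2.88)
   = 1 / (1 + 3.5481 + 0.0013183) = 1/4.5495 = 0.2198
[CO2*] = α₀ × DIC = 0.2198 × 0.427 = 0.0939 mmol/L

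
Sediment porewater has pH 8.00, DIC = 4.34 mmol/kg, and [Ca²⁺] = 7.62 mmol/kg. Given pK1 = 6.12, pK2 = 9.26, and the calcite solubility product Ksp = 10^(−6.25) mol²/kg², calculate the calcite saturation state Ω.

Ω = 3.03

α₂ = 1 / (1 + [H⁺]/K2 + [H⁺]²/(K1K2)) = 1 / (1 + 10^+1.26 + 10^-0.62)
   = 1 / (1 + 18.197 + 0.23988) = 1/19.437 = 0.05145
[CO3²⁻] = α₂ × DIC = 0.05145 × 4.34 = 0.2233 mmol/kg
Ksp = 10^(−6.25) = 5.623×10^-7
Ω = [Ca²⁺][CO3²⁻]/Ksp = (7.62×10^-3)(2.233×10^-4) / 5.623×10^-7 = 3.03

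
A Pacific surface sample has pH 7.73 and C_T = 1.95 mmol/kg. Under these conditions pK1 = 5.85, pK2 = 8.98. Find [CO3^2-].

α₂ = 1 / (1 + [H⁺]/K2 + [H⁺]²/(K1K2)) = 1 / (1 + 10^+1.25 + 10^-0.63)
   = 1 / (1 + 17.783 + 0.23442) = 1/19.017 = 0.05258
[CO3²⁻] = α₂ × DIC = 0.05258 × 1.95 = 0.103 mmol/kg

[CO3²⁻] = 0.103 mmol/kg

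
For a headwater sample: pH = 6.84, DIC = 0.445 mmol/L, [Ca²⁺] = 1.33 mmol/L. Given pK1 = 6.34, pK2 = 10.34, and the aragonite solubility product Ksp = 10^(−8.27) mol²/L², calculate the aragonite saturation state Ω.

α₂ = 1 / (1 + [H⁺]/K2 + [H⁺]²/(K1K2)) = 1 / (1 + 10^+3.50 + 10^+3.00)
   = 1 / (1 + 3162.3 + 1000.0) = 1/4163.3 = 0.0002402
[CO3²⁻] = α₂ × DIC = 0.0002402 × 0.445 = 0.0001069 mmol/L = 0.1069 μmol/L
Ksp = 10^(−8.27) = 5.370×10^-9
Ω = [Ca²⁺][CO3²⁻]/Ksp = (1.33×10^-3)(1.069×10^-7) / 5.370×10^-9 = 0.0265

Ω = 0.0265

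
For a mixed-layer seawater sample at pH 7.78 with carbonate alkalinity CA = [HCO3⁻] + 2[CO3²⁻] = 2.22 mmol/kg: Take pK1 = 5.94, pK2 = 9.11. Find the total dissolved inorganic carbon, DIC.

DIC = 2.15 mmol/kg

CA = [HCO3⁻] + 2[CO3²⁻] = (α₁ + 2α₂)·DIC
At pH 7.78: [H⁺]/K1 = 10^-1.84 = 0.014454, K2/[H⁺] = 10^-1.33 = 0.046774
α₁ = 1/(1 + 0.014454 + 0.046774) = 1/1.0612 = 0.9423; α₂ = α₁·K2/[H⁺] = 0.04407
α₁ + 2α₂ = 1.0305
DIC = CA / (α₁ + 2α₂) = 2.22 / 1.0305 = 2.15 mmol/kg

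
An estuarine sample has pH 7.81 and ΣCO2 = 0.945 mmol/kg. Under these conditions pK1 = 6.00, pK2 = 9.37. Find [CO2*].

α₀ = 1 / (1 + K1/[H⁺] + K1K2/[H⁺]²) = 1 / (1 + 10^+1.81 + 10^+0.25)
   = 1 / (1 + 64.565 + 1.7783) = 1/67.344 = 0.01485
[CO2*] = α₀ × DIC = 0.01485 × 0.945 = 0.0140 mmol/kg = 14.0 μmol/kg

[CO2*] = 14.0 μmol/kg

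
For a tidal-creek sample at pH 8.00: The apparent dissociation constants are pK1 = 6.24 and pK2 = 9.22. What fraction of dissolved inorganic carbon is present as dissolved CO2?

α₀ = 0.0161

α₀ = 1 / (1 + K1/[H⁺] + K1K2/[H⁺]²) = 1 / (1 + 10^+1.76 + 10^+0.54)
   = 1 / (1 + 57.544 + 3.4674) = 1/62.011 = 0.01613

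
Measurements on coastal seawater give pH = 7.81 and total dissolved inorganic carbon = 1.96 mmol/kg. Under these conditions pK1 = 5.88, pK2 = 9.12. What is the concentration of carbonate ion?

α₂ = 1 / (1 + [H⁺]/K2 + [H⁺]²/(K1K2)) = 1 / (1 + 10^+1.31 + 10^-0.62)
   = 1 / (1 + 20.417 + 0.23988) = 1/21.657 = 0.04617
[CO3²⁻] = α₂ × DIC = 0.04617 × 1.96 = 0.0905 mmol/kg

[CO3²⁻] = 0.0905 mmol/kg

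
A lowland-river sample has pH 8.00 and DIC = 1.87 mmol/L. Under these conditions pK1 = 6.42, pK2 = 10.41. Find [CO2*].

α₀ = 1 / (1 + K1/[H⁺] + K1K2/[H⁺]²) = 1 / (1 + 10^+1.58 + 10^-0.83)
   = 1 / (1 + 38.019 + 0.14791) = 1/39.167 = 0.02553
[CO2*] = α₀ × DIC = 0.02553 × 1.87 = 0.0477 mmol/L

[CO2*] = 0.0477 mmol/L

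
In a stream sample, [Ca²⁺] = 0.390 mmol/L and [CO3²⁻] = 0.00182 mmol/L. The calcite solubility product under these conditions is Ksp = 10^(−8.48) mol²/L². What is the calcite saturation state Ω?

Ω = 0.214

Ksp = 10^(−8.48) = 3.311×10^-9
Ω = [Ca²⁺][CO3²⁻]/Ksp = (0.390×10^-3)(0.00182×10^-3) / 3.311×10^-9 = 0.214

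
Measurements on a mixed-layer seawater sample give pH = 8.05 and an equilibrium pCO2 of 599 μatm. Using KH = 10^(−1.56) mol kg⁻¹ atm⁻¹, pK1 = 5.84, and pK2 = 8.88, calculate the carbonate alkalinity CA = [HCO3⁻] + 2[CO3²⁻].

CA = 3.47 mmol/kg

[CO2*] = KH · pCO2 = 10^(−1.56) × 599×10^-6 = 1.650×10^-5 mol/kg
α₀ = 1/(1 + K1/[H⁺] + K1K2/[H⁺]²) = 1/(1 + 10^+2.21 + 10^+1.38) = 0.005343
DIC = [CO2*]/α₀ = 1.650×10^-5 / 0.005343 = 3.088 mmol/kg
CA = (α₁ + 2α₂)·DIC = (0.8665 + 2×0.1282) × 3.088 = 3.47 mmol/kg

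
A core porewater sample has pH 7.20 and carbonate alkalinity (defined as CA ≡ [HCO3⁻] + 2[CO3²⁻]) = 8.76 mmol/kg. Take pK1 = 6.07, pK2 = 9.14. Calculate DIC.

CA = [HCO3⁻] + 2[CO3²⁻] = (α₁ + 2α₂)·DIC
At pH 7.20: [H⁺]/K1 = 10^-1.13 = 0.074131, K2/[H⁺] = 10^-1.94 = 0.011482
α₁ = 1/(1 + 0.074131 + 0.011482) = 1/1.0856 = 0.9211; α₂ = α₁·K2/[H⁺] = 0.01058
α₁ + 2α₂ = 0.9423
DIC = CA / (α₁ + 2α₂) = 8.76 / 0.9423 = 9.30 mmol/kg

DIC = 9.30 mmol/kg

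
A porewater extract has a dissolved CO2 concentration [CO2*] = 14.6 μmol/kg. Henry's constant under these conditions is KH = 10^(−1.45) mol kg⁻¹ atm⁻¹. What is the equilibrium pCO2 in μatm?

pCO2 = 411 μatm

KH = 10^(−1.45) = 3.548×10^-2 mol kg⁻¹ atm⁻¹
pCO2 = [CO2*]/KH = 14.6×10^-6 / 3.548×10^-2 = 4.11×10^-4 atm = 411 μatm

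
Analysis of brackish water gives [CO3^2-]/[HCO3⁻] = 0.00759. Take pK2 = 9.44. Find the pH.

pH = 7.32

From K2 = [H⁺][CO3^2-]/[HCO3⁻]:  pH = pK2 + log₁₀([CO3^2-]/[HCO3⁻])
log₁₀(0.00759) = -2.120
pH = 9.44 + (-2.120) = 7.32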